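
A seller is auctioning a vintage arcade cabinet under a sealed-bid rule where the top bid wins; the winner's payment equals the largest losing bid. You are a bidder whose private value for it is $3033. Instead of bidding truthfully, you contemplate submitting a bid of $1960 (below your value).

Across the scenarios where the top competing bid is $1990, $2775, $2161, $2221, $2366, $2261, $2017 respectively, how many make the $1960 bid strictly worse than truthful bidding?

7

The deviation hurts exactly when the highest competing bid lies strictly between $1960 and $3033 — underbidding then forfeits a profitable win.
$1990: inside the interval → strictly worse (loss $1043).
$2775: inside the interval → strictly worse (loss $258).
$2161: inside the interval → strictly worse (loss $872).
$2221: inside the interval → strictly worse (loss $812).
$2366: inside the interval → strictly worse (loss $667).
$2261: inside the interval → strictly worse (loss $772).
$2017: inside the interval → strictly worse (loss $1016).
Count: 7.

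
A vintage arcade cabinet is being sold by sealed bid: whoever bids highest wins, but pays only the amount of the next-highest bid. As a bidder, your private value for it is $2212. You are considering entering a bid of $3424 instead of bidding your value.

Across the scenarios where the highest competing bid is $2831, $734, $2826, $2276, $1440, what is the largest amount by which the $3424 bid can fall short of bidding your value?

$2831: truthful gives $0, deviation gives −$619 → loss $619.
$734: same outcome either way → loss $0.
$2826: truthful gives $0, deviation gives −$614 → loss $614.
$2276: truthful gives $0, deviation gives −$64 → loss $64.
$1440: same outcome either way → loss $0.
Maximum loss: $619.

$619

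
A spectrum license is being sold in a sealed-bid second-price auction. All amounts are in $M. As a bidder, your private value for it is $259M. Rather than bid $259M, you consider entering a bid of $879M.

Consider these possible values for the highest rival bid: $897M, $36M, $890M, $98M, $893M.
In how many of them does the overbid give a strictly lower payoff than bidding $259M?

0

The deviation hurts exactly when the highest competing bid lies strictly between $259M and $879M — overbidding then wins at a price above your value.
$897M: above both → same outcome either way.
$36M: below both → same outcome either way.
$890M: above both → same outcome either way.
$98M: below both → same outcome either way.
$893M: above both → same outcome either way.
Count: 0.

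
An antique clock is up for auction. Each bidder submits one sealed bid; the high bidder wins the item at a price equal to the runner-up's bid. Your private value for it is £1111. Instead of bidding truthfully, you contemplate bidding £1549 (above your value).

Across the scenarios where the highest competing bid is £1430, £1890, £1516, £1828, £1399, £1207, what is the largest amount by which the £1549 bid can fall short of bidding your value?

£1430: truthful gives £0, deviation gives −£319 → loss £319.
£1890: same outcome either way → loss £0.
£1516: truthful gives £0, deviation gives −£405 → loss £405.
£1828: same outcome either way → loss £0.
£1399: truthful gives £0, deviation gives −£288 → loss £288.
£1207: truthful gives £0, deviation gives −£96 → loss £96.
Maximum loss: £405.

£405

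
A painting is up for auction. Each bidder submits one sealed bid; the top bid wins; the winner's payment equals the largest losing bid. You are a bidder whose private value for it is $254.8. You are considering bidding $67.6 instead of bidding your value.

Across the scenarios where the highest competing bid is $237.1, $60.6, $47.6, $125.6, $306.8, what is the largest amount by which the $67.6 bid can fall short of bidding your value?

$237.1: truthful gives $17.7, deviation gives $0 → loss $17.7.
$60.6: same outcome either way → loss $0.
$47.6: same outcome either way → loss $0.
$125.6: truthful gives $129.2, deviation gives $0 → loss $129.2.
$306.8: same outcome either way → loss $0.
Maximum loss: $129.2.

$129.2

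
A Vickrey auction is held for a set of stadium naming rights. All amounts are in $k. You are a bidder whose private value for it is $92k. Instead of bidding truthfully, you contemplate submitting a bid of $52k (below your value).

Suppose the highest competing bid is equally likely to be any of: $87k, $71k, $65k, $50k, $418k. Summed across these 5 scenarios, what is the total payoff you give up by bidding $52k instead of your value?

The deviation costs you only when the competing bid falls strictly between $52k and $92k; elsewhere both bids give the same outcome.
$87k: truthful payoff $5k, deviation payoff $0k → loss $5k.
$71k: truthful payoff $21k, deviation payoff $0k → loss $21k.
$65k: truthful payoff $27k, deviation payoff $0k → loss $27k.
$50k: outcomes coincide → loss $0k.
$418k: outcomes coincide → loss $0k.
Total loss = $5k + $21k + $27k = $53k.

$53k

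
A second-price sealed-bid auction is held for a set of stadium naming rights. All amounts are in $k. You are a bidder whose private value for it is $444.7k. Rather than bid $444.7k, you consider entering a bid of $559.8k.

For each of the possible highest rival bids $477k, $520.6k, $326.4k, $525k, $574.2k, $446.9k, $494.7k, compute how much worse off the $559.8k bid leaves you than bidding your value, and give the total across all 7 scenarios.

$240.7k

The deviation costs you only when the competing bid falls strictly between $444.7k and $559.8k; elsewhere both bids give the same outcome.
$477k: truthful payoff $0k, deviation payoff −$32.3k → loss $32.3k.
$520.6k: truthful payoff $0k, deviation payoff −$75.9k → loss $75.9k.
$326.4k: outcomes coincide → loss $0k.
$525k: truthful payoff $0k, deviation payoff −$80.3k → loss $80.3k.
$574.2k: outcomes coincide → loss $0k.
$446.9k: truthful payoff $0k, deviation payoff −$2.2k → loss $2.2k.
$494.7k: truthful payoff $0k, deviation payoff −$50k → loss $50k.
Total loss = $32.3k + $75.9k + $80.3k + $2.2k + $50k = $240.7k.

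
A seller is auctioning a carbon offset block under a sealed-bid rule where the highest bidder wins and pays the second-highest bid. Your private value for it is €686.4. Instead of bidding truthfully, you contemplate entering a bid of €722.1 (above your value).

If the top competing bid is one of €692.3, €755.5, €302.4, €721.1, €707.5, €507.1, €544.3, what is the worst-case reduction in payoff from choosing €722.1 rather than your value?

€34.7

€692.3: truthful gives €0, deviation gives −€5.9 → loss €5.9.
€755.5: same outcome either way → loss €0.
€302.4: same outcome either way → loss €0.
€721.1: truthful gives €0, deviation gives −€34.7 → loss €34.7.
€707.5: truthful gives €0, deviation gives −€21.1 → loss €21.1.
€507.1: same outcome either way → loss €0.
€544.3: same outcome either way → loss €0.
Maximum loss: €34.7.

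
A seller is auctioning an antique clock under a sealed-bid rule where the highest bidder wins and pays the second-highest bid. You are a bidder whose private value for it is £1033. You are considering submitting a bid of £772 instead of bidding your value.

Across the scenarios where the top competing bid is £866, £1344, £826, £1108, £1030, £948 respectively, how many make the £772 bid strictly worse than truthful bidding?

The deviation hurts exactly when the highest competing bid lies strictly between £772 and £1033 — underbidding then forfeits a profitable win.
£866: inside the interval → strictly worse (loss £167).
£1344: above both → same outcome either way.
£826: inside the interval → strictly worse (loss £207).
£1108: above both → same outcome either way.
£1030: inside the interval → strictly worse (loss £3).
£948: inside the interval → strictly worse (loss £85).
Count: 4.

4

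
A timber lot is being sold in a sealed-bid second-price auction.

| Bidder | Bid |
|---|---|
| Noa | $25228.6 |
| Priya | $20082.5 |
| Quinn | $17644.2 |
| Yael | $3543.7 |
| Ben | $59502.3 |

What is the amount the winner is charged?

$25228.6

Highest bid: Ben at $59502.3, so Ben wins.
Second-highest bid: Noa at $25228.6 — that is the price the winner pays.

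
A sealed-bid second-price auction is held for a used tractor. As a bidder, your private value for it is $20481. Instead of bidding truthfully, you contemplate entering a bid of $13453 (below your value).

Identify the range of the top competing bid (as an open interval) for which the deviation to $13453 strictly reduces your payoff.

If the competing bid is below $13453, both bids win at the same price — no difference.
If it is above $20481, both bids lose — no difference.
If it lies strictly between $13453 and $20481, bidding your value wins at a price below your value (positive payoff) while bidding $13453 loses (payoff 0).
So the deviation strictly hurts on the open interval ($13453, $20481).

($13453, $20481)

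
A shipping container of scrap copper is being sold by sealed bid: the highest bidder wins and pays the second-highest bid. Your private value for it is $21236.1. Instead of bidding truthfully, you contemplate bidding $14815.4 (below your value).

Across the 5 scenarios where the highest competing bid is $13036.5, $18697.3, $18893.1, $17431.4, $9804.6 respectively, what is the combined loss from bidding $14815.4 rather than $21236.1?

$8686.5

The deviation costs you only when the competing bid falls strictly between $14815.4 and $21236.1; elsewhere both bids give the same outcome.
$13036.5: outcomes coincide → loss $0.
$18697.3: truthful payoff $2538.8, deviation payoff $0 → loss $2538.8.
$18893.1: truthful payoff $2343, deviation payoff $0 → loss $2343.
$17431.4: truthful payoff $3804.7, deviation payoff $0 → loss $3804.7.
$9804.6: outcomes coincide → loss $0.
Total loss = $2538.8 + $2343 + $3804.7 = $8686.5.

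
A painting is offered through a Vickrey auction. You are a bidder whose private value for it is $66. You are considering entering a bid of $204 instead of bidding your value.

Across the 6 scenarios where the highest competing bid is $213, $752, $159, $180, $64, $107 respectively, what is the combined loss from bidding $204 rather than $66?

The deviation costs you only when the competing bid falls strictly between $66 and $204; elsewhere both bids give the same outcome.
$213: outcomes coincide → loss $0.
$752: outcomes coincide → loss $0.
$159: truthful payoff $0, deviation payoff −$93 → loss $93.
$180: truthful payoff $0, deviation payoff −$114 → loss $114.
$64: outcomes coincide → loss $0.
$107: truthful payoff $0, deviation payoff −$41 → loss $41.
Total loss = $93 + $114 + $41 = $248.

$248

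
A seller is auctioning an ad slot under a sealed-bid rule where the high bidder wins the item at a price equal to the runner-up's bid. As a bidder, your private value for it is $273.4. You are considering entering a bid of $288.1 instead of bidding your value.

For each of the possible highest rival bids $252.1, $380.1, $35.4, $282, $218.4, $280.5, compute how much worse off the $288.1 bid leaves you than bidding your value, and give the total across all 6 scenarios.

The deviation costs you only when the competing bid falls strictly between $273.4 and $288.1; elsewhere both bids give the same outcome.
$252.1: outcomes coincide → loss $0.
$380.1: outcomes coincide → loss $0.
$35.4: outcomes coincide → loss $0.
$282: truthful payoff $0, deviation payoff −$8.6 → loss $8.6.
$218.4: outcomes coincide → loss $0.
$280.5: truthful payoff $0, deviation payoff −$7.1 → loss $7.1.
Total loss = $8.6 + $7.1 = $15.7.

$15.7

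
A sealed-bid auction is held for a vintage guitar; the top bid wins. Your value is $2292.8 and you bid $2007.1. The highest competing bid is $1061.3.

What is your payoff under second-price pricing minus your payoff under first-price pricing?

You have the highest bid, so you win under either rule.
Second-price: pay $1061.3 → payoff $1231.5.
First-price: pay your own bid $2007.1 → payoff $285.7.
Difference = $1231.5 − ($285.7) = $945.8.

$945.8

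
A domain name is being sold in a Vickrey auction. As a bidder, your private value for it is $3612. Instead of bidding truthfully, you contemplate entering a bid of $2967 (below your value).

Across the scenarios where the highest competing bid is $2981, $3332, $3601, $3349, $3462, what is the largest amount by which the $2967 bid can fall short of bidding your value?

$631

$2981: truthful gives $631, deviation gives $0 → loss $631.
$3332: truthful gives $280, deviation gives $0 → loss $280.
$3601: truthful gives $11, deviation gives $0 → loss $11.
$3349: truthful gives $263, deviation gives $0 → loss $263.
$3462: truthful gives $150, deviation gives $0 → loss $150.
Maximum loss: $631.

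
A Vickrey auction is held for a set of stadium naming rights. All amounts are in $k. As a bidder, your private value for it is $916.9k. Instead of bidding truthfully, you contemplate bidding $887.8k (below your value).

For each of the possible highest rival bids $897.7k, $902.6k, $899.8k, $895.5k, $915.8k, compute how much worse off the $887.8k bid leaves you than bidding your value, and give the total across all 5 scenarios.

$73.1k

The deviation costs you only when the competing bid falls strictly between $887.8k and $916.9k; elsewhere both bids give the same outcome.
$897.7k: truthful payoff $19.2k, deviation payoff $0k → loss $19.2k.
$902.6k: truthful payoff $14.3k, deviation payoff $0k → loss $14.3k.
$899.8k: truthful payoff $17.1k, deviation payoff $0k → loss $17.1k.
$895.5k: truthful payoff $21.4k, deviation payoff $0k → loss $21.4k.
$915.8k: truthful payoff $1.1k, deviation payoff $0k → loss $1.1k.
Total loss = $19.2k + $14.3k + $17.1k + $21.4k + $1.1k = $73.1k.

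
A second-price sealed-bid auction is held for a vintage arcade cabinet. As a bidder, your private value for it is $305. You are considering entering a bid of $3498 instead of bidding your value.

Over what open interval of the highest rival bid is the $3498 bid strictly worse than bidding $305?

If the competing bid is below $305, both bids win at the same price — no difference.
If it is above $3498, both bids lose — no difference.
If it lies strictly between $305 and $3498, bidding your value loses (payoff 0) while bidding $3498 wins at a price above your value (payoff negative).
So the deviation strictly hurts on the open interval ($305, $3498).
Truthful bidding weakly dominates here: raising your bid can only win items priced above your value, and lowering it can only forfeit items priced below.

($305, $3498)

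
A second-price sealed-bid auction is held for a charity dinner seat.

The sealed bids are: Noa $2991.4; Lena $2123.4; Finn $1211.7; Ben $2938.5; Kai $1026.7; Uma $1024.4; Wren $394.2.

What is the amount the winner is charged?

$2938.5

Highest bid: Noa at $2991.4, so Noa wins.
Second-highest bid: Ben at $2938.5 — that is the price the winner pays.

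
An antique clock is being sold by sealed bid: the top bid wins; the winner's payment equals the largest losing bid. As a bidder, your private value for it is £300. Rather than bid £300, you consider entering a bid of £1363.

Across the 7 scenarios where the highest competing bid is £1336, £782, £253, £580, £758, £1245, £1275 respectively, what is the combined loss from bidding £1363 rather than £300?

The deviation costs you only when the competing bid falls strictly between £300 and £1363; elsewhere both bids give the same outcome.
£1336: truthful payoff £0, deviation payoff −£1036 → loss £1036.
£782: truthful payoff £0, deviation payoff −£482 → loss £482.
£253: outcomes coincide → loss £0.
£580: truthful payoff £0, deviation payoff −£280 → loss £280.
£758: truthful payoff £0, deviation payoff −£458 → loss £458.
£1245: truthful payoff £0, deviation payoff −£945 → loss £945.
£1275: truthful payoff £0, deviation payoff −£975 → loss £975.
Total loss = £1036 + £482 + £280 + £458 + £945 + £975 = £4176.

£4176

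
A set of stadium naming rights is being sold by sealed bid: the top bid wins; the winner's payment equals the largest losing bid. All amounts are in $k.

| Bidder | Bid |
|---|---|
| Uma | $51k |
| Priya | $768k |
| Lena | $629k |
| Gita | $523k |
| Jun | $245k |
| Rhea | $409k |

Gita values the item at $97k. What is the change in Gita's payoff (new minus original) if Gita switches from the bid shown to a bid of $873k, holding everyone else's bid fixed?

The highest bid among the other bidders is $768k; Gita's bid doesn't change that.
Original bid $523k: Gita is not highest (top rival bid is $768k); payoff $0k.
Alternative bid $873k: Gita is highest, pays the top rival bid $768k; payoff $97k − $768k = −$671k.
Change in payoff = −$671k − ($0k) = −$671k.

−$671k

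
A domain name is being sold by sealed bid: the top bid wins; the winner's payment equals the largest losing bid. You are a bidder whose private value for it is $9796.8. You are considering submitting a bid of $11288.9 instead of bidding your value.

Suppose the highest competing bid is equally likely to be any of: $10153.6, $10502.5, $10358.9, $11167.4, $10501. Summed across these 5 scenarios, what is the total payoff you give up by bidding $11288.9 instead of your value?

The deviation costs you only when the competing bid falls strictly between $9796.8 and $11288.9; elsewhere both bids give the same outcome.
$10153.6: truthful payoff $0, deviation payoff −$356.8 → loss $356.8.
$10502.5: truthful payoff $0, deviation payoff −$705.7 → loss $705.7.
$10358.9: truthful payoff $0, deviation payoff −$562.1 → loss $562.1.
$11167.4: truthful payoff $0, deviation payoff −$1370.6 → loss $1370.6.
$10501: truthful payoff $0, deviation payoff −$704.2 → loss $704.2.
Total loss = $356.8 + $705.7 + $562.1 + $1370.6 + $704.2 = $3699.4.
Because the price is fixed by the runner-up's bid, deviating from your value can only change a good outcome into a bad one — never the reverse.

$3699.4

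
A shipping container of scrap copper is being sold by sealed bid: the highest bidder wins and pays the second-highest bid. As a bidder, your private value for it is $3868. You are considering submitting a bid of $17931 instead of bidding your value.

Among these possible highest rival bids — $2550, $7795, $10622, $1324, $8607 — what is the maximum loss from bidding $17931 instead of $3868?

$2550: same outcome either way → loss $0.
$7795: truthful gives $0, deviation gives −$3927 → loss $3927.
$10622: truthful gives $0, deviation gives −$6754 → loss $6754.
$1324: same outcome either way → loss $0.
$8607: truthful gives $0, deviation gives −$4739 → loss $4739.
Maximum loss: $6754.

$6754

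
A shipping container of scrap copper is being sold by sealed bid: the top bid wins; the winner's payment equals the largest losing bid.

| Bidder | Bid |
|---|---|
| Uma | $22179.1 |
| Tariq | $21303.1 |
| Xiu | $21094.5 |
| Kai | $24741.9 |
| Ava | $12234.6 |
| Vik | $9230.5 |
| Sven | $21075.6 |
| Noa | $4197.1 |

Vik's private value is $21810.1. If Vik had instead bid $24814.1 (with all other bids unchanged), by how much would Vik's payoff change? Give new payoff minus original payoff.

−$2931.8

The highest bid among the other bidders is $24741.9; Vik's bid doesn't change that.
Original bid $9230.5: Vik is not highest (top rival bid is $24741.9); payoff $0.
Alternative bid $24814.1: Vik is highest, pays the top rival bid $24741.9; payoff $21810.1 − $24741.9 = −$2931.8.
Change in payoff = −$2931.8 − ($0) = −$2931.8.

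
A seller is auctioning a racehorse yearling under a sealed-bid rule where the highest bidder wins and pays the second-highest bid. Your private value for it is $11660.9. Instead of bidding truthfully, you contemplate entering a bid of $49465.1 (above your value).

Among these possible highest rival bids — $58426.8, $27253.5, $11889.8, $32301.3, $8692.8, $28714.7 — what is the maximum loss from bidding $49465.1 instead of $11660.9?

$20640.4

$58426.8: same outcome either way → loss $0.
$27253.5: truthful gives $0, deviation gives −$15592.6 → loss $15592.6.
$11889.8: truthful gives $0, deviation gives −$228.9 → loss $228.9.
$32301.3: truthful gives $0, deviation gives −$20640.4 → loss $20640.4.
$8692.8: same outcome either way → loss $0.
$28714.7: truthful gives $0, deviation gives −$17053.8 → loss $17053.8.
Maximum loss: $20640.4.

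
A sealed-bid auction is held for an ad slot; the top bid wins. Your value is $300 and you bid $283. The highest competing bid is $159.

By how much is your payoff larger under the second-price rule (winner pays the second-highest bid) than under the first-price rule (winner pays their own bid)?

You have the highest bid, so you win under either rule.
Second-price: pay $159 → payoff $141.
First-price: pay your own bid $283 → payoff $17.
Difference = $141 − ($17) = $124.

$124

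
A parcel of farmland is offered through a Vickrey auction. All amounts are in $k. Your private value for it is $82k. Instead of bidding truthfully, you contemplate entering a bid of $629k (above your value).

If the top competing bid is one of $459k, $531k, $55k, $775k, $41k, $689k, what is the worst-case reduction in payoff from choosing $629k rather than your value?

$449k

$459k: truthful gives $0k, deviation gives −$377k → loss $377k.
$531k: truthful gives $0k, deviation gives −$449k → loss $449k.
$55k: same outcome either way → loss $0k.
$775k: same outcome either way → loss $0k.
$41k: same outcome either way → loss $0k.
$689k: same outcome either way → loss $0k.
Maximum loss: $449k.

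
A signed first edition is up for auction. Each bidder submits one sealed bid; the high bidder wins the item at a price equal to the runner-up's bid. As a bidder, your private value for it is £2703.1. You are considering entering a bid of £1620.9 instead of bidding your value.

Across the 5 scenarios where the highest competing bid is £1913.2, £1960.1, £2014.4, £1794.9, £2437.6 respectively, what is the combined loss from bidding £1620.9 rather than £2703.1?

£3395.3

The deviation costs you only when the competing bid falls strictly between £1620.9 and £2703.1; elsewhere both bids give the same outcome.
£1913.2: truthful payoff £789.9, deviation payoff £0 → loss £789.9.
£1960.1: truthful payoff £743, deviation payoff £0 → loss £743.
£2014.4: truthful payoff £688.7, deviation payoff £0 → loss £688.7.
£1794.9: truthful payoff £908.2, deviation payoff £0 → loss £908.2.
£2437.6: truthful payoff £265.5, deviation payoff £0 → loss £265.5.
Total loss = £789.9 + £743 + £688.7 + £908.2 + £265.5 = £3395.3.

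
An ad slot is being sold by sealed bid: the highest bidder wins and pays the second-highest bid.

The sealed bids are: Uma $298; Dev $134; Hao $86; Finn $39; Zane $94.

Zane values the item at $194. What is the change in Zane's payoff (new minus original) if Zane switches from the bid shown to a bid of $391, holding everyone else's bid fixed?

The highest bid among the other bidders is $298; Zane's bid doesn't change that.
Original bid $94: Zane is not highest (top rival bid is $298); payoff $0.
Alternative bid $391: Zane is highest, pays the top rival bid $298; payoff $194 − $298 = −$104.
Change in payoff = −$104 − ($0) = −$104.

−$104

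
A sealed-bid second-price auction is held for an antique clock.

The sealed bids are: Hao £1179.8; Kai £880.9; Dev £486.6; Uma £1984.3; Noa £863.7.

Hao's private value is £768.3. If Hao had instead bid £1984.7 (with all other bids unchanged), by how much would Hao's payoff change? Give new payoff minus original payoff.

−£1216

The highest bid among the other bidders is £1984.3; Hao's bid doesn't change that.
Original bid £1179.8: Hao is not highest (top rival bid is £1984.3); payoff £0.
Alternative bid £1984.7: Hao is highest, pays the top rival bid £1984.3; payoff £768.3 − £1984.3 = −£1216.
Change in payoff = −£1216 − (£0) = −£1216.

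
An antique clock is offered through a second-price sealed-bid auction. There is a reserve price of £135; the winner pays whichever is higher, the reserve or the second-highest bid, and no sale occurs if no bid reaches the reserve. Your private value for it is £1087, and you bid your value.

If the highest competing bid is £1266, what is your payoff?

£0

Your bid £1087 is below the highest competing bid £1266, so you lose. Payoff £0.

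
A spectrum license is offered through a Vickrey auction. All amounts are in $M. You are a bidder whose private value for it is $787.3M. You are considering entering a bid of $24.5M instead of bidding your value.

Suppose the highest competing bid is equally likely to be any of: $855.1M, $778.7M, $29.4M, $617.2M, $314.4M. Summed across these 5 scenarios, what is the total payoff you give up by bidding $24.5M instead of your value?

$1409.5M

The deviation costs you only when the competing bid falls strictly between $24.5M and $787.3M; elsewhere both bids give the same outcome.
$855.1M: outcomes coincide → loss $0M.
$778.7M: truthful payoff $8.6M, deviation payoff $0M → loss $8.6M.
$29.4M: truthful payoff $757.9M, deviation payoff $0M → loss $757.9M.
$617.2M: truthful payoff $170.1M, deviation payoff $0M → loss $170.1M.
$314.4M: truthful payoff $472.9M, deviation payoff $0M → loss $472.9M.
Total loss = $8.6M + $757.9M + $170.1M + $472.9M = $1409.5M.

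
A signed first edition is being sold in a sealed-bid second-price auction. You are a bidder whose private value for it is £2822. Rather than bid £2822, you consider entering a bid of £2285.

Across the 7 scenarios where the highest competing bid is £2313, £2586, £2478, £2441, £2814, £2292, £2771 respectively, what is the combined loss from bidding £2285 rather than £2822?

£2059

The deviation costs you only when the competing bid falls strictly between £2285 and £2822; elsewhere both bids give the same outcome.
£2313: truthful payoff £509, deviation payoff £0 → loss £509.
£2586: truthful payoff £236, deviation payoff £0 → loss £236.
£2478: truthful payoff £344, deviation payoff £0 → loss £344.
£2441: truthful payoff £381, deviation payoff £0 → loss £381.
£2814: truthful payoff £8, deviation payoff £0 → loss £8.
£2292: truthful payoff £530, deviation payoff £0 → loss £530.
£2771: truthful payoff £51, deviation payoff £0 → loss £51.
Total loss = £509 + £236 + £344 + £381 + £8 + £530 + £51 = £2059.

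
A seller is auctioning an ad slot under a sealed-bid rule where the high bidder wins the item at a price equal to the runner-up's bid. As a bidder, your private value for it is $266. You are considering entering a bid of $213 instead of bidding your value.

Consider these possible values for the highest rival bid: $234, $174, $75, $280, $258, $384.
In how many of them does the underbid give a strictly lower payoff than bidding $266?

2

The deviation hurts exactly when the highest competing bid lies strictly between $213 and $266 — underbidding then forfeits a profitable win.
$234: inside the interval → strictly worse (loss $32).
$174: below both → same outcome either way.
$75: below both → same outcome either way.
$280: above both → same outcome either way.
$258: inside the interval → strictly worse (loss $8).
$384: above both → same outcome either way.
Count: 2.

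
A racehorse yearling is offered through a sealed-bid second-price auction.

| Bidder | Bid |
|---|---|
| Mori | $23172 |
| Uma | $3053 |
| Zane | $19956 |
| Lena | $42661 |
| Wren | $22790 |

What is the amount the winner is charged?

$23172

Highest bid: Lena at $42661, so Lena wins.
Second-highest bid: Mori at $23172 — that is the price the winner pays.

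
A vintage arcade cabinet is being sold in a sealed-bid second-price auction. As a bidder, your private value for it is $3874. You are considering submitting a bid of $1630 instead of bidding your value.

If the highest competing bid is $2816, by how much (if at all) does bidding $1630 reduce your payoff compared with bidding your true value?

Bidding your value $3874: you win (since $3874 > $2816) and pay $2816. Payoff $1058.
Bidding $1630: you lose. Payoff $0.
The competing bid $2816 lies between your shaded bid and your value, so underbidding forfeits an item you could have won at a profitable price.
Loss from deviating = $1058 − ($0) = $1058.
Because the price is fixed by the runner-up's bid, deviating from your value can only change a good outcome into a bad one — never the reverse.

$1058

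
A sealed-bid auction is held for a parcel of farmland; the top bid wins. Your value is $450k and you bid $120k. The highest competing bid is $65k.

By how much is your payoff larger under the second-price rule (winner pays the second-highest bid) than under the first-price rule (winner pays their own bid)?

$55k

You have the highest bid, so you win under either rule.
Second-price: pay $65k → payoff $385k.
First-price: pay your own bid $120k → payoff $330k.
Difference = $385k − ($330k) = $55k.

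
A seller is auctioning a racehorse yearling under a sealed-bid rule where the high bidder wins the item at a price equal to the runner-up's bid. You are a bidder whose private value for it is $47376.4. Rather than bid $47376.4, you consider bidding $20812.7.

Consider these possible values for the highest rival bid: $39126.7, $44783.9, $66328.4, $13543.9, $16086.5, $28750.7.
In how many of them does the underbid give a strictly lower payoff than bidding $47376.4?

The deviation hurts exactly when the highest competing bid lies strictly between $20812.7 and $47376.4 — underbidding then forfeits a profitable win.
$39126.7: inside the interval → strictly worse (loss $8249.7).
$44783.9: inside the interval → strictly worse (loss $2592.5).
$66328.4: above both → same outcome either way.
$13543.9: below both → same outcome either way.
$16086.5: below both → same outcome either way.
$28750.7: inside the interval → strictly worse (loss $18625.7).
Count: 3.

3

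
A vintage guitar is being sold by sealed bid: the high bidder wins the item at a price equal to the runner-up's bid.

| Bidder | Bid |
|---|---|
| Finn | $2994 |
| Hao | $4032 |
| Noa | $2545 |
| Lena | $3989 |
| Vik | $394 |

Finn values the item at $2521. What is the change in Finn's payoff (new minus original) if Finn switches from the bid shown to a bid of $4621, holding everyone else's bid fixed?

−$1511

The highest bid among the other bidders is $4032; Finn's bid doesn't change that.
Original bid $2994: Finn is not highest (top rival bid is $4032); payoff $0.
Alternative bid $4621: Finn is highest, pays the top rival bid $4032; payoff $2521 − $4032 = −$1511.
Change in payoff = −$1511 − ($0) = −$1511.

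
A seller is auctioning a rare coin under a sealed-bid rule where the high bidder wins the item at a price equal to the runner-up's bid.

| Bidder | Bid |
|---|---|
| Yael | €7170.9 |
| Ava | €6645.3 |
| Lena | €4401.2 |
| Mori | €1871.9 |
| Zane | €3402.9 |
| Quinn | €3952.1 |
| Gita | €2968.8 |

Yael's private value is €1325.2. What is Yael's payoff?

−€5320.1

Highest bid: Yael at €7170.9, so Yael wins.
Second-highest bid: Ava at €6645.3 — that is the price the winner pays.
Yael's payoff = value − price = €1325.2 − €6645.3 = −€5320.1.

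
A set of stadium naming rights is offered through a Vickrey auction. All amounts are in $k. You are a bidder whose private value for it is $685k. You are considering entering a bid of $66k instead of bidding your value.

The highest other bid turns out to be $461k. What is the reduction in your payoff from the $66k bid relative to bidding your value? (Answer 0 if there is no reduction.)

$224k

Bidding your value $685k: you win (since $685k > $461k) and pay $461k. Payoff $224k.
Bidding $66k: you lose. Payoff $0k.
The competing bid $461k lies between your shaded bid and your value, so underbidding forfeits an item you could have won at a profitable price.
Loss from deviating = $224k − ($0k) = $224k.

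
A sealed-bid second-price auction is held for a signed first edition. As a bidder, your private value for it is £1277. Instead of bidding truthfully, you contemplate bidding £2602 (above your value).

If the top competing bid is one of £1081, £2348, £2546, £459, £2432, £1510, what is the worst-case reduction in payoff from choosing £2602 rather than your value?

£1269

£1081: same outcome either way → loss £0.
£2348: truthful gives £0, deviation gives −£1071 → loss £1071.
£2546: truthful gives £0, deviation gives −£1269 → loss £1269.
£459: same outcome either way → loss £0.
£2432: truthful gives £0, deviation gives −£1155 → loss £1155.
£1510: truthful gives £0, deviation gives −£233 → loss £233.
Maximum loss: £1269.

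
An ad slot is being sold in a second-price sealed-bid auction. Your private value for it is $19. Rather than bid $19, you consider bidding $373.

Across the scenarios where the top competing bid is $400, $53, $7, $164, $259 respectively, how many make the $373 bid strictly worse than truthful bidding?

3

The deviation hurts exactly when the highest competing bid lies strictly between $19 and $373 — overbidding then wins at a price above your value.
$400: above both → same outcome either way.
$53: inside the interval → strictly worse (loss $34).
$7: below both → same outcome either way.
$164: inside the interval → strictly worse (loss $145).
$259: inside the interval → strictly worse (loss $240).
Count: 3.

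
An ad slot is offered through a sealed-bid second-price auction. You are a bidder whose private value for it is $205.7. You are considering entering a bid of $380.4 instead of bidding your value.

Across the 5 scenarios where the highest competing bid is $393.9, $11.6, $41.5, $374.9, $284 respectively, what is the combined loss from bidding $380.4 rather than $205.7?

The deviation costs you only when the competing bid falls strictly between $205.7 and $380.4; elsewhere both bids give the same outcome.
$393.9: outcomes coincide → loss $0.
$11.6: outcomes coincide → loss $0.
$41.5: outcomes coincide → loss $0.
$374.9: truthful payoff $0, deviation payoff −$169.2 → loss $169.2.
$284: truthful payoff $0, deviation payoff −$78.3 → loss $78.3.
Total loss = $169.2 + $78.3 = $247.5.

$247.5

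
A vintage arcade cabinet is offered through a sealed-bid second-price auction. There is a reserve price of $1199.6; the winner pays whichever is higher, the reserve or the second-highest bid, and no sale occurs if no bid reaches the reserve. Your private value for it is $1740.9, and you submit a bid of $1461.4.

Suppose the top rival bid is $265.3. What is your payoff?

$541.3

Your bid $1461.4 is the highest and exceeds the reserve.
Price = max(second-highest bid, reserve) = max($265.3, $1199.6) = $1199.6.
Payoff = $1740.9 − $1199.6 = $541.3.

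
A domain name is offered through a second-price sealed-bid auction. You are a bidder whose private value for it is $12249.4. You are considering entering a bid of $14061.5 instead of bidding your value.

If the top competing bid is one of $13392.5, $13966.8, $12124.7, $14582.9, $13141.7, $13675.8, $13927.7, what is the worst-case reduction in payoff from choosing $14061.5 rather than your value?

$13392.5: truthful gives $0, deviation gives −$1143.1 → loss $1143.1.
$13966.8: truthful gives $0, deviation gives −$1717.4 → loss $1717.4.
$12124.7: same outcome either way → loss $0.
$14582.9: same outcome either way → loss $0.
$13141.7: truthful gives $0, deviation gives −$892.3 → loss $892.3.
$13675.8: truthful gives $0, deviation gives −$1426.4 → loss $1426.4.
$13927.7: truthful gives $0, deviation gives −$1678.3 → loss $1678.3.
Maximum loss: $1717.4.

$1717.4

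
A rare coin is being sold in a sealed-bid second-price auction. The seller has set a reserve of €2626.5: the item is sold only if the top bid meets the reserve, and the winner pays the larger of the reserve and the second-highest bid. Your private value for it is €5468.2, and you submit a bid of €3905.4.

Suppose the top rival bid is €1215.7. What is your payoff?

€2841.7

Your bid €3905.4 is the highest and exceeds the reserve.
Price = max(second-highest bid, reserve) = max(€1215.7, €2626.5) = €2626.5.
Payoff = €5468.2 − €2626.5 = €2841.7.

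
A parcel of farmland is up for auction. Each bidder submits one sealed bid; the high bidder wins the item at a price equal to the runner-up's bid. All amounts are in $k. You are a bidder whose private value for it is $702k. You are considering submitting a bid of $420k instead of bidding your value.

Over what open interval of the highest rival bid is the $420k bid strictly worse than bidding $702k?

If the competing bid is below $420k, both bids win at the same price — no difference.
If it is above $702k, both bids lose — no difference.
If it lies strictly between $420k and $702k, bidding your value wins at a price below your value (positive payoff) while bidding $420k loses (payoff 0).
So the deviation strictly hurts on the open interval ($420k, $702k).

($420k, $702k)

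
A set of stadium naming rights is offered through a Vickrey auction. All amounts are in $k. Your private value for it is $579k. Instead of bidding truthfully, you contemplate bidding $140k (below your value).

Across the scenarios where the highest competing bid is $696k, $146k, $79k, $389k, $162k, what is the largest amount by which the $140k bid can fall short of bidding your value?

$433k

$696k: same outcome either way → loss $0k.
$146k: truthful gives $433k, deviation gives $0k → loss $433k.
$79k: same outcome either way → loss $0k.
$389k: truthful gives $190k, deviation gives $0k → loss $190k.
$162k: truthful gives $417k, deviation gives $0k → loss $417k.
Maximum loss: $433k.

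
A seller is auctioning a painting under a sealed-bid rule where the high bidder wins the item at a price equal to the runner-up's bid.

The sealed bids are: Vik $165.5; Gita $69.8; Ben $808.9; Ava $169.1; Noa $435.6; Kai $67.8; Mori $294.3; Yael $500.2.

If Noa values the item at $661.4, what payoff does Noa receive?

$0

Highest bid: Ben at $808.9, so Ben wins.
Second-highest bid: Yael at $500.2 — that is the price the winner pays.
Noa did not win, so Noa pays nothing and receives nothing: payoff $0.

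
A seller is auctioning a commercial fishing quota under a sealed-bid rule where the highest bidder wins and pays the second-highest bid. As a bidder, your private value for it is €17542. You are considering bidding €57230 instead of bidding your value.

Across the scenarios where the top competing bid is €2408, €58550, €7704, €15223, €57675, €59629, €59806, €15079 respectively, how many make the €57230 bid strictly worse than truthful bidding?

The deviation hurts exactly when the highest competing bid lies strictly between €17542 and €57230 — overbidding then wins at a price above your value.
€2408: below both → same outcome either way.
€58550: above both → same outcome either way.
€7704: below both → same outcome either way.
€15223: below both → same outcome either way.
€57675: above both → same outcome either way.
€59629: above both → same outcome either way.
€59806: above both → same outcome either way.
€15079: below both → same outcome either way.
Count: 0.

0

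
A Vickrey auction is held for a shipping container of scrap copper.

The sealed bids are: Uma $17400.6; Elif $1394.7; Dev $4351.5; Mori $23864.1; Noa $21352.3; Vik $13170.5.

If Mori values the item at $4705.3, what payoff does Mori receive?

Highest bid: Mori at $23864.1, so Mori wins.
Second-highest bid: Noa at $21352.3 — that is the price the winner pays.
Mori's payoff = value − price = $4705.3 − $21352.3 = −$16647.

−$16647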